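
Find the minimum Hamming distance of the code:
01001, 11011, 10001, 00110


Comparing all pairs, minimum distance: 2
Can detect 1 errors, correct 0 errors

2


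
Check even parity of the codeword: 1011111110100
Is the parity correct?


Number of 1s: 9

No, parity error (9 ones)


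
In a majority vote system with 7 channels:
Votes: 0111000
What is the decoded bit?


Ones: 3 out of 7
Threshold: 4

0 (3/7 voted 1)


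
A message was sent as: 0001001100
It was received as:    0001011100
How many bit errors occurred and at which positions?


XOR: 0000010000

1 error(s) at position(s): 5


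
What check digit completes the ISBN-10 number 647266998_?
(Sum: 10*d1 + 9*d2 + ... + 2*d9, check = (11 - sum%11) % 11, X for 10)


Weighted sum: 311
311 mod 11 = 3

Check digit: 8


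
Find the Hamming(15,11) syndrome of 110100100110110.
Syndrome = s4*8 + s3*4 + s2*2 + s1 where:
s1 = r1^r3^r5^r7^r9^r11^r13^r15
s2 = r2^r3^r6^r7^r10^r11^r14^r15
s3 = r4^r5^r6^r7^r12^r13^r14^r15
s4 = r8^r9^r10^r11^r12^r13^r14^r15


s1=0, s2=1, s3=0, s4=0

Syndrome = 2 (error at position 2)


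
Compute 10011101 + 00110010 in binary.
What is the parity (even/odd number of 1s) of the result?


10011101 = 157
00110010 = 50
Sum = 207 = 11001111
1s count = 6

even parity (6 ones in 11001111)


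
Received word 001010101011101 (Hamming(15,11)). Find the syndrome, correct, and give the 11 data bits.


Syndrome = 13: error at position 13

Data: 11011011001 (corrected bit 13)


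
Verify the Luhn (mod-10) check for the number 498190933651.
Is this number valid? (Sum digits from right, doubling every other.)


Luhn sum = 60
60 mod 10 = 0

Valid (Luhn sum mod 10 = 0)


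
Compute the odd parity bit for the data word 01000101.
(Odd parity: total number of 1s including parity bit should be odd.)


Number of 1s in data: 3
Parity bit: 0

0


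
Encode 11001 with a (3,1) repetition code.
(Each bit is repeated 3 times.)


Each bit -> 3 copies

111111000000111


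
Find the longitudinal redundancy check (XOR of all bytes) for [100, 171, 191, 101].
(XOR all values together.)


XOR chain: 100 ^ 171 ^ 191 ^ 101 = 21

21


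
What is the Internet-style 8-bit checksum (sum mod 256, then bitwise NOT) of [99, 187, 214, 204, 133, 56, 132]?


Sum = 1025 mod 256 = 1
Complement = 254

254


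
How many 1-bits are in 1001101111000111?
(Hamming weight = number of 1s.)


Counting 1s in 1001101111000111

10


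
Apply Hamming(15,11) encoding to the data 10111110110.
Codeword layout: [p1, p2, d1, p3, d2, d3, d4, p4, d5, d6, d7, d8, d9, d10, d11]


Parity bits: p1=1, p2=0, p3=0, p4=1

101001111110110


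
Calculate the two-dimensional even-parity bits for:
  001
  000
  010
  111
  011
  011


Row parities: 101100
Column parities: 100

Row P: 101100, Col P: 100, Corner: 1


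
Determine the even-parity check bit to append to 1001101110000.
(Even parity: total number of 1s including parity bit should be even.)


Number of 1s in data: 6
Parity bit: 0

0


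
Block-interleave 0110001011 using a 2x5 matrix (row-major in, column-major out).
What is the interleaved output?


Matrix:
  01100
  01011
Read columns: 0011100101

0011100101


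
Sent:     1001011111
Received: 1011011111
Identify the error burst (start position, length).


XOR: 0010000000

Burst at position 2, length 1


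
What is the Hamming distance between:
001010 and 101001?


XOR: 100011
Count of 1s: 3

3


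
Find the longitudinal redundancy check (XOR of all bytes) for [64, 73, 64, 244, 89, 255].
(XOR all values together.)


XOR chain: 64 ^ 73 ^ 64 ^ 244 ^ 89 ^ 255 = 27

27


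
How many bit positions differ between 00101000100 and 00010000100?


XOR: 00111000000
Count of 1s: 3

3


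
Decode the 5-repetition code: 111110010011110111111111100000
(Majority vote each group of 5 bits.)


Groups: 11111, 00100, 11110, 11111, 11111, 00000
Majority votes: 101110

101110


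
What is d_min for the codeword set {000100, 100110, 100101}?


Comparing all pairs, minimum distance: 2
Can detect 1 errors, correct 0 errors

2


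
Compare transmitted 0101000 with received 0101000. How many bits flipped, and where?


XOR: 0000000

0 errors (received matches sent)


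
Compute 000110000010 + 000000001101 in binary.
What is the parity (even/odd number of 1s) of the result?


000110000010 = 386
000000001101 = 13
Sum = 399 = 110001111
1s count = 6

even parity (6 ones in 110001111)


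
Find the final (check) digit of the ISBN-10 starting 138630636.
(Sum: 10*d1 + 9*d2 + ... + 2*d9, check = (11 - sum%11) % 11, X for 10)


Weighted sum: 206
206 mod 11 = 8

Check digit: 3


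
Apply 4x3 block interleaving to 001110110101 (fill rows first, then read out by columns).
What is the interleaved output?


Matrix:
  001
  110
  110
  101
Read columns: 011101101001

011101101001


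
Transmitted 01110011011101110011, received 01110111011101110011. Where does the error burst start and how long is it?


XOR: 00000100000000000000

Burst at position 5, length 1


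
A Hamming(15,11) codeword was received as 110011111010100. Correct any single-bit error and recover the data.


Syndrome = 0: no error detected

Data: 01111010100 (no errors)


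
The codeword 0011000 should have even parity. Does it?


Number of 1s: 2

Yes, parity is correct (2 ones)


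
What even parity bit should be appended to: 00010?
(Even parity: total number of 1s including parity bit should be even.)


Number of 1s in data: 1
Parity bit: 1

1


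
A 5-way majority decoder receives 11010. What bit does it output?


Ones: 3 out of 5
Threshold: 3

1 (3/5 voted 1)


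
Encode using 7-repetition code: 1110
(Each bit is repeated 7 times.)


Each bit -> 7 copies

1111111111111111111110000000


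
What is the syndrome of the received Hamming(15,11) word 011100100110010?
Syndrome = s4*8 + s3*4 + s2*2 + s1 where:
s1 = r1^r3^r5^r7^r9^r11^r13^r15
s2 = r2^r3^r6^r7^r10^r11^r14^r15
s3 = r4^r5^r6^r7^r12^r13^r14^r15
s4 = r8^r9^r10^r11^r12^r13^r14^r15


s1=1, s2=0, s3=1, s4=1

Syndrome = 13 (error at position 13)


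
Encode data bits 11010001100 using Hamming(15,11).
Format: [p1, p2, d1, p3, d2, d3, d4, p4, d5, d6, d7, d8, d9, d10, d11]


Parity bits: p1=0, p2=0, p3=0, p4=0

001010100001100


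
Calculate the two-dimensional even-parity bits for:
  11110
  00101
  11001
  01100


Row parities: 0010
Column parities: 01110

Row P: 0010, Col P: 01110, Corner: 1


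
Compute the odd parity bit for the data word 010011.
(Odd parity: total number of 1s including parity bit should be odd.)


Number of 1s in data: 3
Parity bit: 0

0


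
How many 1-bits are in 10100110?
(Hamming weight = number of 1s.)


Counting 1s in 10100110

4


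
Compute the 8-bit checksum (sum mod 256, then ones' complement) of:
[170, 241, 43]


Sum = 454 mod 256 = 198
Complement = 57

57


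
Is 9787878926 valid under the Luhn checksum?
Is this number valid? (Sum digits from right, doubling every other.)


Luhn sum = 70
70 mod 10 = 0

Valid (Luhn sum mod 10 = 0)


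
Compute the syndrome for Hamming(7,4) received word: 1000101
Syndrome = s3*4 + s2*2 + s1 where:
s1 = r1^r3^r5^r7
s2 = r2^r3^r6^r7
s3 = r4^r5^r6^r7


s1=1, s2=1, s3=0

Syndrome = 3 (error at position 3)


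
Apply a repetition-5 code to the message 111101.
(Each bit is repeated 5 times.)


Each bit -> 5 copies

111111111111111111110000011111


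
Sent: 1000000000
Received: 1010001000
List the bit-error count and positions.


XOR: 0010001000

2 error(s) at position(s): 2, 6


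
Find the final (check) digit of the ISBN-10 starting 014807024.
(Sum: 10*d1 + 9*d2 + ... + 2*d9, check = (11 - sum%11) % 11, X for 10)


Weighted sum: 146
146 mod 11 = 3

Check digit: 8


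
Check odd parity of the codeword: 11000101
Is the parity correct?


Number of 1s: 4

No, parity error (4 ones)


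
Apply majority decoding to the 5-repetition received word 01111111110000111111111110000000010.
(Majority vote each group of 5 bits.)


Groups: 01111, 11111, 00001, 11111, 11111, 00000, 00010
Majority votes: 1101100

1101100


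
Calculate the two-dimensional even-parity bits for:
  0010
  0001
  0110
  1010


Row parities: 1100
Column parities: 1111

Row P: 1100, Col P: 1111, Corner: 0


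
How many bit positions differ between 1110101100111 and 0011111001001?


XOR: 1101010101110
Count of 1s: 8

8


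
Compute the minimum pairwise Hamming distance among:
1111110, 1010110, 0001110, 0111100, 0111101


Comparing all pairs, minimum distance: 1
Can detect 0 errors, correct 0 errors

1


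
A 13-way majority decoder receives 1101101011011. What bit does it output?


Ones: 9 out of 13
Threshold: 7

1 (9/13 voted 1)


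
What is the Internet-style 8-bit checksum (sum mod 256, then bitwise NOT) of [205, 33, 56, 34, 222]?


Sum = 550 mod 256 = 38
Complement = 217

217


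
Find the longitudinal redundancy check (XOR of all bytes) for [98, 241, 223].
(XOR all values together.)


XOR chain: 98 ^ 241 ^ 223 = 76

76


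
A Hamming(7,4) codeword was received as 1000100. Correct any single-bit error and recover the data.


Syndrome = 4: error at position 4

Data: 0100 (corrected bit 4)


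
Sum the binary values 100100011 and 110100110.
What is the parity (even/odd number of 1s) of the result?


100100011 = 291
110100110 = 422
Sum = 713 = 1011001001
1s count = 5

odd parity (5 ones in 1011001001)


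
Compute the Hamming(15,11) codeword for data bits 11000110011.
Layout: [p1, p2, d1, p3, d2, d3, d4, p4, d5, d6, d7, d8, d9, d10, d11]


Parity bits: p1=0, p2=1, p3=1, p4=0

011110000110011


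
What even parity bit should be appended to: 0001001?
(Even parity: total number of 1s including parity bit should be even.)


Number of 1s in data: 2
Parity bit: 0

0


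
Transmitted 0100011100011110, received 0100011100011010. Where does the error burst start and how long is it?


XOR: 0000000000000100

Burst at position 13, length 1


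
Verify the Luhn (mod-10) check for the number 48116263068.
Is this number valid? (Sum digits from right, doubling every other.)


Luhn sum = 47
47 mod 10 = 7

Invalid (Luhn sum mod 10 = 7)


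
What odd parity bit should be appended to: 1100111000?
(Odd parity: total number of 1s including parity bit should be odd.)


Number of 1s in data: 5
Parity bit: 0

0


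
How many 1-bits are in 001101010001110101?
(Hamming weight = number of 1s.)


Counting 1s in 001101010001110101

9


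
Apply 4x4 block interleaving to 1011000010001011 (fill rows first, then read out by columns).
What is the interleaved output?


Matrix:
  1011
  0000
  1000
  1011
Read columns: 1011000010011001

1011000010011001


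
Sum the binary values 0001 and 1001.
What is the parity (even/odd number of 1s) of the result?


0001 = 1
1001 = 9
Sum = 10 = 1010
1s count = 2

even parity (2 ones in 1010)


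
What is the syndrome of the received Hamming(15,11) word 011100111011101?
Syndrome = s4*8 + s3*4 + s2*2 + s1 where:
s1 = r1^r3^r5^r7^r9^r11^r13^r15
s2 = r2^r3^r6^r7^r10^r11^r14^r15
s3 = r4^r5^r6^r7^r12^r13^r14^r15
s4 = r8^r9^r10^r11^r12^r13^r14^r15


s1=0, s2=1, s3=1, s4=0

Syndrome = 6 (error at position 6)


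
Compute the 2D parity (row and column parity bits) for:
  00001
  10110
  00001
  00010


Row parities: 1111
Column parities: 10100

Row P: 1111, Col P: 10100, Corner: 0


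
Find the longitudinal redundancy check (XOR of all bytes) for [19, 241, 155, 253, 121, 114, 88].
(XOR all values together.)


XOR chain: 19 ^ 241 ^ 155 ^ 253 ^ 121 ^ 114 ^ 88 = 215

215


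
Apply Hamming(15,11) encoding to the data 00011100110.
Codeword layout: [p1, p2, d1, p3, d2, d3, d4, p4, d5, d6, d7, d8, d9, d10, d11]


Parity bits: p1=1, p2=1, p3=1, p4=0

110100101100110


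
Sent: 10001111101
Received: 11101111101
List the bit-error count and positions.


XOR: 01100000000

2 error(s) at position(s): 1, 2


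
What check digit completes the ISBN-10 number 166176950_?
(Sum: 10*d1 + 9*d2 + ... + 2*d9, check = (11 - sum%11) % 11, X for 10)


Weighted sum: 242
242 mod 11 = 0

Check digit: 0


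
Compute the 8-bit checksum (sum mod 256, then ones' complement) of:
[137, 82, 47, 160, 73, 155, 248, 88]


Sum = 990 mod 256 = 222
Complement = 33

33


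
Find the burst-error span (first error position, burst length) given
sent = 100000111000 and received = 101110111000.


XOR: 001110000000

Burst at position 2, length 3


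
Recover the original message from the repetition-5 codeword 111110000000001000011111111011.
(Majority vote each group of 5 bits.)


Groups: 11111, 00000, 00001, 00001, 11111, 11011
Majority votes: 100011

100011


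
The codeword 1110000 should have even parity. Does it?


Number of 1s: 3

No, parity error (3 ones)


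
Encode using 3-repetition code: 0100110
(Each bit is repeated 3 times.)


Each bit -> 3 copies

000111000000111111000


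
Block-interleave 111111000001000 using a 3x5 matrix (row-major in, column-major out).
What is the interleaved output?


Matrix:
  11111
  10000
  01000
Read columns: 110101100100100

110101100100100


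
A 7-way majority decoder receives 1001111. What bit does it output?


Ones: 5 out of 7
Threshold: 4

1 (5/7 voted 1)


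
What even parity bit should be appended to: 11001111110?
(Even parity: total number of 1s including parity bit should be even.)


Number of 1s in data: 8
Parity bit: 0

0


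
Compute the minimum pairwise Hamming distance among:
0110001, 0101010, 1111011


Comparing all pairs, minimum distance: 3
Can detect 2 errors, correct 1 errors

3


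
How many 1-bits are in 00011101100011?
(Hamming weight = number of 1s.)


Counting 1s in 00011101100011

7


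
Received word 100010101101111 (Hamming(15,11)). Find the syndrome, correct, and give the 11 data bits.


Syndrome = 0: no error detected

Data: 01011101111 (no errors)


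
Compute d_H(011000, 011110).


XOR: 000110
Count of 1s: 2

2


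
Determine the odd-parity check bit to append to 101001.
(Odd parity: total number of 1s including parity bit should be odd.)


Number of 1s in data: 3
Parity bit: 0

0


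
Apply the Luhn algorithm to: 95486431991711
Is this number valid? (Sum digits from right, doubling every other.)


Luhn sum = 74
74 mod 10 = 4

Invalid (Luhn sum mod 10 = 4)


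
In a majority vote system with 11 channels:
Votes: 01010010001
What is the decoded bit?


Ones: 4 out of 11
Threshold: 6

0 (4/11 voted 1)


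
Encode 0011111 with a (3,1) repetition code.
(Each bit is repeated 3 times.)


Each bit -> 3 copies

000000111111111111111


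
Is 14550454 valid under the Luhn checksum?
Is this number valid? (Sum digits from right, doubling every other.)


Luhn sum = 21
21 mod 10 = 1

Invalid (Luhn sum mod 10 = 1)


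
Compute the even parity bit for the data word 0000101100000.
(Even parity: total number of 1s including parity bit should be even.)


Number of 1s in data: 3
Parity bit: 1

1


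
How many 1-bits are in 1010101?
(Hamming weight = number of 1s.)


Counting 1s in 1010101

4


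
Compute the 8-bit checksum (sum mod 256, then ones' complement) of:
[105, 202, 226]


Sum = 533 mod 256 = 21
Complement = 234

234


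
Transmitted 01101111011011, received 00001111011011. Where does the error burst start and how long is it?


XOR: 01100000000000

Burst at position 1, length 2


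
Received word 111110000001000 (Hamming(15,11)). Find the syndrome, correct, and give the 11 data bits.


Syndrome = 13: error at position 13

Data: 11000001100 (corrected bit 13)


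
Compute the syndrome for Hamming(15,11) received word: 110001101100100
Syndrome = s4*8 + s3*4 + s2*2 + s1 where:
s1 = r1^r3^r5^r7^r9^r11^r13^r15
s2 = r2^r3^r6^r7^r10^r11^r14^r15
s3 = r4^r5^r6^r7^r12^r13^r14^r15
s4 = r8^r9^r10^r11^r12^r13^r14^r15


s1=0, s2=0, s3=1, s4=1

Syndrome = 12 (error at position 12)


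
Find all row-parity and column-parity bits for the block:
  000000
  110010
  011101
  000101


Row parities: 0100
Column parities: 101010

Row P: 0100, Col P: 101010, Corner: 1


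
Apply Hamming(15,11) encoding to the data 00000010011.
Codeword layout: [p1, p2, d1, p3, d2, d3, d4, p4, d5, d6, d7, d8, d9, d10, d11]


Parity bits: p1=0, p2=1, p3=0, p4=1

010000010010011


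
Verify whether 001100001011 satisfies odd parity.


Number of 1s: 5

Yes, parity is correct (5 ones)


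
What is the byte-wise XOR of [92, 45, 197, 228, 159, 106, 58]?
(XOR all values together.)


XOR chain: 92 ^ 45 ^ 197 ^ 228 ^ 159 ^ 106 ^ 58 = 159

159


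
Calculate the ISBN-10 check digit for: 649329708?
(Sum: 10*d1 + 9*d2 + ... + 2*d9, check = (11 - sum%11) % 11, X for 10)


Weighted sum: 290
290 mod 11 = 4

Check digit: 7


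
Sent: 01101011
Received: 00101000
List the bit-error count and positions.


XOR: 01000011

3 error(s) at position(s): 1, 6, 7


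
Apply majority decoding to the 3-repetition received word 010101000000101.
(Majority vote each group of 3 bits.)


Groups: 010, 101, 000, 000, 101
Majority votes: 01001

01001


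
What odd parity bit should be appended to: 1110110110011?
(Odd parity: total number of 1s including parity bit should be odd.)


Number of 1s in data: 9
Parity bit: 0

0


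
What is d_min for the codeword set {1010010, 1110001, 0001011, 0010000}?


Comparing all pairs, minimum distance: 2
Can detect 1 errors, correct 0 errors

2


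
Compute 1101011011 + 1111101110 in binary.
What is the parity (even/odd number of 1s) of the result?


1101011011 = 859
1111101110 = 1006
Sum = 1865 = 11101001001
1s count = 6

even parity (6 ones in 11101001001)


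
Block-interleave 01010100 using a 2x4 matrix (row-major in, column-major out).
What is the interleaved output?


Matrix:
  0101
  0100
Read columns: 00110010

00110010


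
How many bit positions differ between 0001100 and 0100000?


XOR: 0101100
Count of 1s: 3

3


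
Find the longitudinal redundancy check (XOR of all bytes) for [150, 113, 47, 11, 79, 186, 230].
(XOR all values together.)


XOR chain: 150 ^ 113 ^ 47 ^ 11 ^ 79 ^ 186 ^ 230 = 208

208


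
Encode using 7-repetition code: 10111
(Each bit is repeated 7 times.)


Each bit -> 7 copies

11111110000000111111111111111111111


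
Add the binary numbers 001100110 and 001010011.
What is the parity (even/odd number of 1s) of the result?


001100110 = 102
001010011 = 83
Sum = 185 = 10111001
1s count = 5

odd parity (5 ones in 10111001)


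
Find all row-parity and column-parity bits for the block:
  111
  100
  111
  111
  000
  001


Row parities: 111101
Column parities: 010

Row P: 111101, Col P: 010, Corner: 1


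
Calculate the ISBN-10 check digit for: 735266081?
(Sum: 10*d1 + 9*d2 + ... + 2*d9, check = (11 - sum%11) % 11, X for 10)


Weighted sum: 243
243 mod 11 = 1

Check digit: X


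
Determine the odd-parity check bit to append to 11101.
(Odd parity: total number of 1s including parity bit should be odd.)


Number of 1s in data: 4
Parity bit: 1

1


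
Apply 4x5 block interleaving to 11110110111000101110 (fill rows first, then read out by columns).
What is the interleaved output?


Matrix:
  11110
  11011
  10001
  01110
Read columns: 11101101100111010110

11101101100111010110


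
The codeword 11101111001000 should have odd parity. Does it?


Number of 1s: 8

No, parity error (8 ones)


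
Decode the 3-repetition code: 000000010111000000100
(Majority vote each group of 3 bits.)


Groups: 000, 000, 010, 111, 000, 000, 100
Majority votes: 0001000

0001000


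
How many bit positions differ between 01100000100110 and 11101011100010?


XOR: 10001011000100
Count of 1s: 5

5


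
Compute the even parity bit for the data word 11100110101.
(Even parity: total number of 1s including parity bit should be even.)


Number of 1s in data: 7
Parity bit: 1

1


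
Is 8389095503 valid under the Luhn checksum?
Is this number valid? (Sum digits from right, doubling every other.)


Luhn sum = 44
44 mod 10 = 4

Invalid (Luhn sum mod 10 = 4)


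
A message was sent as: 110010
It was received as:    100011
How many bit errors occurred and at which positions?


XOR: 010001

2 error(s) at position(s): 1, 5


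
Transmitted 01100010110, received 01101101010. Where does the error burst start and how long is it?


XOR: 00001111100

Burst at position 4, length 5


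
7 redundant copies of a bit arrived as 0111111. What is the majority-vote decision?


Ones: 6 out of 7
Threshold: 4

1 (6/7 voted 1)


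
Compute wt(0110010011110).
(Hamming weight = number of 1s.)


Counting 1s in 0110010011110

7


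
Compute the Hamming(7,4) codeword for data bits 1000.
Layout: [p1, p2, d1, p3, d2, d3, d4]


Parity bits: p1=1, p2=1, p3=0

1110000


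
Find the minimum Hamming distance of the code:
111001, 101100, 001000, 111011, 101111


Comparing all pairs, minimum distance: 1
Can detect 0 errors, correct 0 errors

1


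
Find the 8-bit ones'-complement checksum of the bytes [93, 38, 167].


Sum = 298 mod 256 = 42
Complement = 213

213


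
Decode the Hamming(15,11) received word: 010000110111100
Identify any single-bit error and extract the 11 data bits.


Syndrome = 13: error at position 13

Data: 00010111000 (corrected bit 13)


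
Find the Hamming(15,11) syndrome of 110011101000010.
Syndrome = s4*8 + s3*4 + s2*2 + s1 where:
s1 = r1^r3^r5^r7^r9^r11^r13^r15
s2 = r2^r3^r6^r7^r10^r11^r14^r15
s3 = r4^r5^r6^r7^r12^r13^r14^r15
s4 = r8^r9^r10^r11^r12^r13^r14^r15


s1=0, s2=0, s3=0, s4=0

Syndrome = 0 (no error)


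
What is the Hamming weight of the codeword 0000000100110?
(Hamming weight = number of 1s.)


Counting 1s in 0000000100110

3


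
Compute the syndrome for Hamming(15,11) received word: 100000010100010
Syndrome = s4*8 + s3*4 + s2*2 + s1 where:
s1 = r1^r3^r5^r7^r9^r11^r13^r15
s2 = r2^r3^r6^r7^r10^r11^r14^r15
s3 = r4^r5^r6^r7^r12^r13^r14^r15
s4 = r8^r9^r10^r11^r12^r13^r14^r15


s1=1, s2=0, s3=1, s4=1

Syndrome = 13 (error at position 13)


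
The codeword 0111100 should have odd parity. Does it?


Number of 1s: 4

No, parity error (4 ones)


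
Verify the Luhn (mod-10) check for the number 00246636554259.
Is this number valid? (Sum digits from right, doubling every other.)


Luhn sum = 55
55 mod 10 = 5

Invalid (Luhn sum mod 10 = 5)


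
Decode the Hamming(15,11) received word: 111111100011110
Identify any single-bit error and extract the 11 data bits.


Syndrome = 4: error at position 4

Data: 11110011110 (corrected bit 4)


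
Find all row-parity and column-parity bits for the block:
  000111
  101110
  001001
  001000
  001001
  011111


Row parities: 100101
Column parities: 111110

Row P: 100101, Col P: 111110, Corner: 1


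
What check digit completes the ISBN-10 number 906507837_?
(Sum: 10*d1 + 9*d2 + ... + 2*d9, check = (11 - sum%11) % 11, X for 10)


Weighted sum: 263
263 mod 11 = 10

Check digit: 1


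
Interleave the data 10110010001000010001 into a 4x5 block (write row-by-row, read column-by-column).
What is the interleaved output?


Matrix:
  10110
  01000
  10000
  10001
Read columns: 10110100100010000001

10110100100010000001


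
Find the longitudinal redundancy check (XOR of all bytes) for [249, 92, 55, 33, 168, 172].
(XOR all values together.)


XOR chain: 249 ^ 92 ^ 55 ^ 33 ^ 168 ^ 172 = 183

183


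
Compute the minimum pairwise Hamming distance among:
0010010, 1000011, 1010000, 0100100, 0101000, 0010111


Comparing all pairs, minimum distance: 2
Can detect 1 errors, correct 0 errors

2


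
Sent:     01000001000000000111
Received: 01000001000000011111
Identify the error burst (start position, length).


XOR: 00000000000000011000

Burst at position 15, length 2


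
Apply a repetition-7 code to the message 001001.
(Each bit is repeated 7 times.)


Each bit -> 7 copies

000000000000001111111000000000000001111111


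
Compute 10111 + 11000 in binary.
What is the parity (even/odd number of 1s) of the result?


10111 = 23
11000 = 24
Sum = 47 = 101111
1s count = 5

odd parity (5 ones in 101111)


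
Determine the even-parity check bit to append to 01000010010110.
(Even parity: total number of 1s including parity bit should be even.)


Number of 1s in data: 5
Parity bit: 1

1


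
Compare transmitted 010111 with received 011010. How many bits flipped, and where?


XOR: 001101

3 error(s) at position(s): 2, 3, 5


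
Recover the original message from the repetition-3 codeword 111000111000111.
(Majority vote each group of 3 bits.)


Groups: 111, 000, 111, 000, 111
Majority votes: 10101

10101


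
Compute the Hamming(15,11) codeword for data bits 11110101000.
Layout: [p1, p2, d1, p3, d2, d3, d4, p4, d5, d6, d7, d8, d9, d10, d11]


Parity bits: p1=1, p2=0, p3=0, p4=0

101011100101000


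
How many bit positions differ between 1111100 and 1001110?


XOR: 0110010
Count of 1s: 3

3


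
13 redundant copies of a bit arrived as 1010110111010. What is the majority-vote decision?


Ones: 8 out of 13
Threshold: 7

1 (8/13 voted 1)


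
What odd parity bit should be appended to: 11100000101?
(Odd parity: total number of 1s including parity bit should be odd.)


Number of 1s in data: 5
Parity bit: 0

0


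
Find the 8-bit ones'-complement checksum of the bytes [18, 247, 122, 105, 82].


Sum = 574 mod 256 = 62
Complement = 193

193


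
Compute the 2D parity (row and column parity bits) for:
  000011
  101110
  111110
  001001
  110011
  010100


Row parities: 001000
Column parities: 111101

Row P: 001000, Col P: 111101, Corner: 1


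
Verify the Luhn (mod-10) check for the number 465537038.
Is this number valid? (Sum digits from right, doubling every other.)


Luhn sum = 35
35 mod 10 = 5

Invalid (Luhn sum mod 10 = 5)


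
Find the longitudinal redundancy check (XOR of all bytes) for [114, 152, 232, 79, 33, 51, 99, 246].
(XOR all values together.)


XOR chain: 114 ^ 152 ^ 232 ^ 79 ^ 33 ^ 51 ^ 99 ^ 246 = 202

202


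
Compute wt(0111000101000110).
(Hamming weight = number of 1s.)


Counting 1s in 0111000101000110

7


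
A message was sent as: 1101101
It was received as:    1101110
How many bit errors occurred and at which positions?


XOR: 0000011

2 error(s) at position(s): 5, 6


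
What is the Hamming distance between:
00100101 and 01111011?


XOR: 01011110
Count of 1s: 5

5


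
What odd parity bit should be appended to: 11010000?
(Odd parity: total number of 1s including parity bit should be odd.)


Number of 1s in data: 3
Parity bit: 0

0


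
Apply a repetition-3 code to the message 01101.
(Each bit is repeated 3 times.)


Each bit -> 3 copies

000111111000111


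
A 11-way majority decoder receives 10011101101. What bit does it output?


Ones: 7 out of 11
Threshold: 6

1 (7/11 voted 1)


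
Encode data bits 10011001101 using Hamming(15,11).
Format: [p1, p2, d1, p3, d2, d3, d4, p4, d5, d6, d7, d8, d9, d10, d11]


Parity bits: p1=1, p2=1, p3=0, p4=0

111000101001101


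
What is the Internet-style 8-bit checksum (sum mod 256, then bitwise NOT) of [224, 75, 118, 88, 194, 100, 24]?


Sum = 823 mod 256 = 55
Complement = 200

200


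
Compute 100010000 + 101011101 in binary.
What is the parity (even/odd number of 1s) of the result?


100010000 = 272
101011101 = 349
Sum = 621 = 1001101101
1s count = 6

even parity (6 ones in 1001101101)


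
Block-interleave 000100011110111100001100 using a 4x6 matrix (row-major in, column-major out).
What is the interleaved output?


Matrix:
  000100
  011110
  111100
  001100
Read columns: 001001100111111101000000

001001100111111101000000


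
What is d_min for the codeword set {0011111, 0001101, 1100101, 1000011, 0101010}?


Comparing all pairs, minimum distance: 2
Can detect 1 errors, correct 0 errors

2


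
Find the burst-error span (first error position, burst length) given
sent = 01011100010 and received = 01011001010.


XOR: 00000101000

Burst at position 5, length 3


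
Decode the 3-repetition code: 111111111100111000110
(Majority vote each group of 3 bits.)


Groups: 111, 111, 111, 100, 111, 000, 110
Majority votes: 1110101

1110101


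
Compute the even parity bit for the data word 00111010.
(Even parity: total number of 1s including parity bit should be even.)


Number of 1s in data: 4
Parity bit: 0

0


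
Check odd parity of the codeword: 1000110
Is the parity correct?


Number of 1s: 3

Yes, parity is correct (3 ones)


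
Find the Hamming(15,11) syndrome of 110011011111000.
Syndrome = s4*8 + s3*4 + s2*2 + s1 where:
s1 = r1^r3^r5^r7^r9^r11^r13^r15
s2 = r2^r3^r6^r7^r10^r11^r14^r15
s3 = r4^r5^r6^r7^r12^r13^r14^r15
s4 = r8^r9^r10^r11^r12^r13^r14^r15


s1=0, s2=0, s3=1, s4=1

Syndrome = 12 (error at position 12)


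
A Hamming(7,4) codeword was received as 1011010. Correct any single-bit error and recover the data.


Syndrome = 0: no error detected

Data: 1010 (no errors)


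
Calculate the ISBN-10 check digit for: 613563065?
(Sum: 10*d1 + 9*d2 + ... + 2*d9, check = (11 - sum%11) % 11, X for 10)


Weighted sum: 207
207 mod 11 = 9

Check digit: 2


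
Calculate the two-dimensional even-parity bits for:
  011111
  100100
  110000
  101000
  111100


Row parities: 10000
Column parities: 011111

Row P: 10000, Col P: 011111, Corner: 1


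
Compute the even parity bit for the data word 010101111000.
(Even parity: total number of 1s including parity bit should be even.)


Number of 1s in data: 6
Parity bit: 0

0


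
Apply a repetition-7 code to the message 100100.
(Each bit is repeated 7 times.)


Each bit -> 7 copies

111111100000000000000111111100000000000000


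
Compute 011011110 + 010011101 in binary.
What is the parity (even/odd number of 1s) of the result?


011011110 = 222
010011101 = 157
Sum = 379 = 101111011
1s count = 7

odd parity (7 ones in 101111011)


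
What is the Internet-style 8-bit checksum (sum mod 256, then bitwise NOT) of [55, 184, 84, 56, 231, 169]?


Sum = 779 mod 256 = 11
Complement = 244

244


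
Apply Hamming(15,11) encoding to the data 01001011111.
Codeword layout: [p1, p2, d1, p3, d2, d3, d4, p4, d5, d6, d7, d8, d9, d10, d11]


Parity bits: p1=1, p2=1, p3=1, p4=0

110110001011111


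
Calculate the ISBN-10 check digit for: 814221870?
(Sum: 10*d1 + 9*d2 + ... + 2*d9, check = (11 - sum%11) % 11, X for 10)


Weighted sum: 205
205 mod 11 = 7

Check digit: 4


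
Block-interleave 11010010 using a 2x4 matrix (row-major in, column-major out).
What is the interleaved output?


Matrix:
  1101
  0010
Read columns: 10100110

10100110


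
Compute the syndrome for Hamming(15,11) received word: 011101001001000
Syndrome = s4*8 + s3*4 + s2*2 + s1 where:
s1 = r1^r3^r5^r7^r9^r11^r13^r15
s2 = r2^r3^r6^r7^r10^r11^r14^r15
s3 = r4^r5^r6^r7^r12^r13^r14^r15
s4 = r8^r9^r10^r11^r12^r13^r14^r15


s1=0, s2=1, s3=1, s4=0

Syndrome = 6 (error at position 6)


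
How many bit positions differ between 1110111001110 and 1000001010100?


XOR: 0110110011010
Count of 1s: 7

7


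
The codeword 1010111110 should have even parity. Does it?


Number of 1s: 7

No, parity error (7 ones)


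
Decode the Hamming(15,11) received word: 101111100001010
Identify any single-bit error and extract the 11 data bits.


Syndrome = 0: no error detected

Data: 11110001010 (no errors)


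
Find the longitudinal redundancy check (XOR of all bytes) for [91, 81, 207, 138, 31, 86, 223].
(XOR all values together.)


XOR chain: 91 ^ 81 ^ 207 ^ 138 ^ 31 ^ 86 ^ 223 = 217

217


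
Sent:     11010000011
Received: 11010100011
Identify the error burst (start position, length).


XOR: 00000100000

Burst at position 5, length 1


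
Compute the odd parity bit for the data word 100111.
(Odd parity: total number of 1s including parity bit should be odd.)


Number of 1s in data: 4
Parity bit: 1

1


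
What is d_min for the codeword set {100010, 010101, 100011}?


Comparing all pairs, minimum distance: 1
Can detect 0 errors, correct 0 errors

1


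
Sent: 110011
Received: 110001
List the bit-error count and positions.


XOR: 000010

1 error(s) at position(s): 4


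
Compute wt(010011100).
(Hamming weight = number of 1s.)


Counting 1s in 010011100

4


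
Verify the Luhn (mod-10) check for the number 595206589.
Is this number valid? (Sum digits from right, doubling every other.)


Luhn sum = 47
47 mod 10 = 7

Invalid (Luhn sum mod 10 = 7)


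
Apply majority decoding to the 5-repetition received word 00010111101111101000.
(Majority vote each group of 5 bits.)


Groups: 00010, 11110, 11111, 01000
Majority votes: 0110

0110


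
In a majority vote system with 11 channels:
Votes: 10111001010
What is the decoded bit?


Ones: 6 out of 11
Threshold: 6

1 (6/11 voted 1)


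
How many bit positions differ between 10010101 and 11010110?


XOR: 01000011
Count of 1s: 3

3


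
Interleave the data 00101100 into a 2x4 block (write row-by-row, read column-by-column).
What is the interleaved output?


Matrix:
  0010
  1100
Read columns: 01011000

01011000


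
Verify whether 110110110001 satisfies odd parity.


Number of 1s: 7

Yes, parity is correct (7 ones)


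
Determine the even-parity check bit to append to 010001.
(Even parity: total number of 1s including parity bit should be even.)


Number of 1s in data: 2
Parity bit: 0

0


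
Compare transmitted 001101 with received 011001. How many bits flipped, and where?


XOR: 010100

2 error(s) at position(s): 1, 3


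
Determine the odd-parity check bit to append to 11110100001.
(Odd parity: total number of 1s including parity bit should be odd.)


Number of 1s in data: 6
Parity bit: 1

1


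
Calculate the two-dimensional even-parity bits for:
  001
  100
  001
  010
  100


Row parities: 11111
Column parities: 010

Row P: 11111, Col P: 010, Corner: 1


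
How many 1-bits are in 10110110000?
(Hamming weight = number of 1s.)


Counting 1s in 10110110000

5


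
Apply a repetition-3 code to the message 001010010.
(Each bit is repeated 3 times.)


Each bit -> 3 copies

000000111000111000000111000


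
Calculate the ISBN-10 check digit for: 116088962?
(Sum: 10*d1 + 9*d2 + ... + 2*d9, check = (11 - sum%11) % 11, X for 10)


Weighted sum: 213
213 mod 11 = 4

Check digit: 7


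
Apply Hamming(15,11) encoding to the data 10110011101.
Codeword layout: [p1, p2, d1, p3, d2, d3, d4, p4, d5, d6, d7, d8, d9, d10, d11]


Parity bits: p1=1, p2=1, p3=1, p4=0

111101100011101


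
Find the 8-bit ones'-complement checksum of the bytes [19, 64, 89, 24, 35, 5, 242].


Sum = 478 mod 256 = 222
Complement = 33

33


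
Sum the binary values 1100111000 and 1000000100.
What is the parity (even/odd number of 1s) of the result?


1100111000 = 824
1000000100 = 516
Sum = 1340 = 10100111100
1s count = 6

even parity (6 ones in 10100111100)


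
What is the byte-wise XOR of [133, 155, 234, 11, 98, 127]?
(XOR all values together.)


XOR chain: 133 ^ 155 ^ 234 ^ 11 ^ 98 ^ 127 = 226

226


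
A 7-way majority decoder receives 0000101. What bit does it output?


Ones: 2 out of 7
Threshold: 4

0 (2/7 voted 1)


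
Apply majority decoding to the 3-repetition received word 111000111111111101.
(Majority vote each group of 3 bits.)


Groups: 111, 000, 111, 111, 111, 101
Majority votes: 101111

101111


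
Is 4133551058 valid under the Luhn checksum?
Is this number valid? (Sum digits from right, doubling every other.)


Luhn sum = 35
35 mod 10 = 5

Invalid (Luhn sum mod 10 = 5)


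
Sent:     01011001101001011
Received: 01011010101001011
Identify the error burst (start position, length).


XOR: 00000011000000000

Burst at position 6, length 2


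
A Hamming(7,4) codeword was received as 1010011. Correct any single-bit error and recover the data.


Syndrome = 3: error at position 3

Data: 0011 (corrected bit 3)


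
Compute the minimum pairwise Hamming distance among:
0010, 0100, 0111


Comparing all pairs, minimum distance: 2
Can detect 1 errors, correct 0 errors

2


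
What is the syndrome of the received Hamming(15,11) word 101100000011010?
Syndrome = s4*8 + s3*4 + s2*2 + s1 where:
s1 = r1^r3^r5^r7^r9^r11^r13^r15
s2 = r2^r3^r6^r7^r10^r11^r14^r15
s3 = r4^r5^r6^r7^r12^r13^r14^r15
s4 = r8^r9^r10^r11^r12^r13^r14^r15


s1=1, s2=1, s3=1, s4=1

Syndrome = 15 (error at position 15)


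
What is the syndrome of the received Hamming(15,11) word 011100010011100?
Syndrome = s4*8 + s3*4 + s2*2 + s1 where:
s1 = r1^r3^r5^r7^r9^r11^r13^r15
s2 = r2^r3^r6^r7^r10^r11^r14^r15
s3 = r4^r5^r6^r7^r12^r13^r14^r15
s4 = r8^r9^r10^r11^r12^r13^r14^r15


s1=1, s2=1, s3=1, s4=0

Syndrome = 7 (error at position 7)


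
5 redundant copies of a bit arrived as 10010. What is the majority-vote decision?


Ones: 2 out of 5
Threshold: 3

0 (2/5 voted 1)


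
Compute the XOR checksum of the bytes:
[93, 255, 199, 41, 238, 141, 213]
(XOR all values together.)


XOR chain: 93 ^ 255 ^ 199 ^ 41 ^ 238 ^ 141 ^ 213 = 250

250


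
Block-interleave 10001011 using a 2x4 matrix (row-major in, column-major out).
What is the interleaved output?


Matrix:
  1000
  1011
Read columns: 11000101

11000101


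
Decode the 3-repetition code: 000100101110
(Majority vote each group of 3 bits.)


Groups: 000, 100, 101, 110
Majority votes: 0011

0011


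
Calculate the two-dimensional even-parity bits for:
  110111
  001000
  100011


Row parities: 111
Column parities: 011100

Row P: 111, Col P: 011100, Corner: 1


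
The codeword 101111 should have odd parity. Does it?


Number of 1s: 5

Yes, parity is correct (5 ones)


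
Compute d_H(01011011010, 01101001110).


XOR: 00110010100
Count of 1s: 4

4


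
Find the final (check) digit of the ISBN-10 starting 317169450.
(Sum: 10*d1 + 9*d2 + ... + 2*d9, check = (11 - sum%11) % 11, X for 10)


Weighted sum: 214
214 mod 11 = 5

Check digit: 6


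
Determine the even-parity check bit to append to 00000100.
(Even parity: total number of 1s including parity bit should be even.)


Number of 1s in data: 1
Parity bit: 1

1


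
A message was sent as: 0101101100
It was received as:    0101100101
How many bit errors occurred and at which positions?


XOR: 0000001001

2 error(s) at position(s): 6, 9


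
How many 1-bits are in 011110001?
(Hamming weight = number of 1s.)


Counting 1s in 011110001

5


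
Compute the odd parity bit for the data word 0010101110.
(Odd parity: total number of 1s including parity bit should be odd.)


Number of 1s in data: 5
Parity bit: 0

0


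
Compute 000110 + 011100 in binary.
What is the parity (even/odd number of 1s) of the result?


000110 = 6
011100 = 28
Sum = 34 = 100010
1s count = 2

even parity (2 ones in 100010)


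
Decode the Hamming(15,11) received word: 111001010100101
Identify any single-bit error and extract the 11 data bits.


Syndrome = 6: error at position 6

Data: 10000100101 (corrected bit 6)


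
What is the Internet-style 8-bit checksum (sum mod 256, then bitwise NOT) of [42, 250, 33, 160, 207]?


Sum = 692 mod 256 = 180
Complement = 75

75


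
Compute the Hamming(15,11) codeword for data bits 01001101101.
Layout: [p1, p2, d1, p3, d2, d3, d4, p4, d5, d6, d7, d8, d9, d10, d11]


Parity bits: p1=0, p2=0, p3=0, p4=1

000010011101101
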